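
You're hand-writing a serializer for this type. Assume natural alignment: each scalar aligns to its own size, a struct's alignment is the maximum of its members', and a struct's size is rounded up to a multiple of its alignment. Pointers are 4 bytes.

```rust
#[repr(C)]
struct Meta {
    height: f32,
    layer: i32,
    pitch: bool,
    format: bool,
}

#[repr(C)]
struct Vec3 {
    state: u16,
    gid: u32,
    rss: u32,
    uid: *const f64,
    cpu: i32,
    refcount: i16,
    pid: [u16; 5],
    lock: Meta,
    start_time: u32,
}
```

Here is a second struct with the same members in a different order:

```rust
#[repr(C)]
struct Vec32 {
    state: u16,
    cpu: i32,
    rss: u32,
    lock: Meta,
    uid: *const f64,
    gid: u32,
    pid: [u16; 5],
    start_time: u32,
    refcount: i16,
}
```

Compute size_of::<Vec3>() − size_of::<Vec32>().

-4

Meta: 0..4  height  (4B, 4-aligned); 4..8  layer  (4B, 4-aligned); 8..9  pitch  (1B, 1-aligned); 9..10  format  (1B, 1-aligned); 10..12  -- tail padding (2B); sizeof = 12, alignof = 4
0..2  state  (2B, 2-aligned)
2..4  -- padding (2B)
4..8  gid  (4B, 4-aligned)
8..12  rss  (4B, 4-aligned)
12..16  uid  (4B, 4-aligned)
16..20  cpu  (4B, 4-aligned)
20..22  refcount  (2B, 2-aligned)
22..32  pid  (10B, 2-aligned)
32..44  lock  (12B, 4-aligned)
44..48  start_time  (4B, 4-aligned)
sizeof = 48, alignof = 4
— Vec32 —
0..2  state  (2B, 2-aligned)
2..4  -- padding (2B)
4..8  cpu  (4B, 4-aligned)
8..12  rss  (4B, 4-aligned)
12..24  lock  (12B, 4-aligned)
24..28  uid  (4B, 4-aligned)
28..32  gid  (4B, 4-aligned)
32..42  pid  (10B, 2-aligned)
42..44  -- padding (2B)
44..48  start_time  (4B, 4-aligned)
48..50  refcount  (2B, 2-aligned)
50..52  -- tail padding (2B)
sizeof = 52, alignof = 4
48 − 52 = -4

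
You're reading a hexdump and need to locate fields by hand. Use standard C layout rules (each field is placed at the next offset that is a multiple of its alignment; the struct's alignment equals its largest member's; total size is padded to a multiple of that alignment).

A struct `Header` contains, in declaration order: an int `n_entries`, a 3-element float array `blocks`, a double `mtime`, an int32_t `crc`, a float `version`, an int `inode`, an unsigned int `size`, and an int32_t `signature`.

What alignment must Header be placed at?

member alignments: n_entries=4, blocks=4, mtime=8, crc=4, version=4, inode=4, size=4, signature=4
max = 8

8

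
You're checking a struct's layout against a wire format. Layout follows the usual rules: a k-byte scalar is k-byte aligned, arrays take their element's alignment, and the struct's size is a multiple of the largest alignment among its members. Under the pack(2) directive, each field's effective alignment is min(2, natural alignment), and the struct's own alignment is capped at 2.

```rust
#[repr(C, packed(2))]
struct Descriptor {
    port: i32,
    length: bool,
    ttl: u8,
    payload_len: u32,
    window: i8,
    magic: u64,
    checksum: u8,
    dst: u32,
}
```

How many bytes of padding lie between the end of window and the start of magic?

1

@0: port [4B, align 2] → 4
@4: length [1B, align 1] → 5
@5: ttl [1B, align 1] → 6
@6: payload_len [4B, align 2] → 10
@10: window [1B, align 1] → 11
+1 pad (align 2)
@12: magic [8B, align 2] → 20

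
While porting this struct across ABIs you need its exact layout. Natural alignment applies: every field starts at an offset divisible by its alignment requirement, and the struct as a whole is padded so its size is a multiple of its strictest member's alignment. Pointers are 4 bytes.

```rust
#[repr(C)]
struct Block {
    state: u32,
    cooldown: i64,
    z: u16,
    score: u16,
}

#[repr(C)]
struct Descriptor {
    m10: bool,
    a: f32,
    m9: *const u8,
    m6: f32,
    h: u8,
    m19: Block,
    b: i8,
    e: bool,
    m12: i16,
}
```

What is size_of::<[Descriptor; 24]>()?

Block: state at 0 (size 4, align 4) → ends 4; pad 4 to align 8 for cooldown; cooldown at 8 (size 8, align 8) → ends 16; z at 16 (size 2, align 2) → ends 18; score at 18 (size 2, align 2) → ends 20; tail pad 4 to reach multiple of 8; total 24 bytes, alignment 8
m10 at 0 (size 1, align 1) → ends 1
pad 3 to align 4 for a
a at 4 (size 4, align 4) → ends 8
m9 at 8 (size 4, align 4) → ends 12
m6 at 12 (size 4, align 4) → ends 16
h at 16 (size 1, align 1) → ends 17
pad 7 to align 8 for m19
m19 at 24 (size 24, align 8) → ends 48
b at 48 (size 1, align 1) → ends 49
e at 49 (size 1, align 1) → ends 50
m12 at 50 (size 2, align 2) → ends 52
tail pad 4 to reach multiple of 8
total 56 bytes, alignment 8
array of 24: 24 × 56 = 1344

1344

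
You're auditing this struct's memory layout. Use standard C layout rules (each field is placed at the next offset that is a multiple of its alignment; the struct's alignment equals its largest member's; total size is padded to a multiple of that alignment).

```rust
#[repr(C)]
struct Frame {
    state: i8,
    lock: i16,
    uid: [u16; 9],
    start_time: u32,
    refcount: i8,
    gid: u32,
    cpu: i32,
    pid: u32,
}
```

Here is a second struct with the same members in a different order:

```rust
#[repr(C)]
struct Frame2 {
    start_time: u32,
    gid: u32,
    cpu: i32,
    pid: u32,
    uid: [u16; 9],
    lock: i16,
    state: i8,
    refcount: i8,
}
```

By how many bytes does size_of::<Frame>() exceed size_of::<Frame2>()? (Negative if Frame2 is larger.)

4

state at 0 (size 1, align 1) → ends 1
pad 1 to align 2 for lock
lock at 2 (size 2, align 2) → ends 4
uid at 4 (size 18, align 2) → ends 22
pad 2 to align 4 for start_time
start_time at 24 (size 4, align 4) → ends 28
refcount at 28 (size 1, align 1) → ends 29
pad 3 to align 4 for gid
gid at 32 (size 4, align 4) → ends 36
cpu at 36 (size 4, align 4) → ends 40
pid at 40 (size 4, align 4) → ends 44
total 44 bytes, alignment 4
— Frame2 —
start_time at 0 (size 4, align 4) → ends 4
gid at 4 (size 4, align 4) → ends 8
cpu at 8 (size 4, align 4) → ends 12
pid at 12 (size 4, align 4) → ends 16
uid at 16 (size 18, align 2) → ends 34
lock at 34 (size 2, align 2) → ends 36
state at 36 (size 1, align 1) → ends 37
refcount at 37 (size 1, align 1) → ends 38
tail pad 2 to reach multiple of 4
total 40 bytes, alignment 4
44 − 40 = 4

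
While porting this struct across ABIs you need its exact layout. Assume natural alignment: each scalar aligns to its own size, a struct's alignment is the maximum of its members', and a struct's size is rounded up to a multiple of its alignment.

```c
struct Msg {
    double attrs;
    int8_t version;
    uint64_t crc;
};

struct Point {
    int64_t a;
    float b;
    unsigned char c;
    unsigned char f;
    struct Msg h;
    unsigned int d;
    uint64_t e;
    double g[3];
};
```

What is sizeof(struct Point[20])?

1600

Msg: attrs at 0 (size 8, align 8) → ends 8; version at 8 (size 1, align 1) → ends 9; pad 7 to align 8 for crc; crc at 16 (size 8, align 8) → ends 24; total 24 bytes, alignment 8
a at 0 (size 8, align 8) → ends 8
b at 8 (size 4, align 4) → ends 12
c at 12 (size 1, align 1) → ends 13
f at 13 (size 1, align 1) → ends 14
pad 2 to align 8 for h
h at 16 (size 24, align 8) → ends 40
d at 40 (size 4, align 4) → ends 44
pad 4 to align 8 for e
e at 48 (size 8, align 8) → ends 56
g at 56 (size 24, align 8) → ends 80
total 80 bytes, alignment 8
array of 20: 20 × 80 = 1600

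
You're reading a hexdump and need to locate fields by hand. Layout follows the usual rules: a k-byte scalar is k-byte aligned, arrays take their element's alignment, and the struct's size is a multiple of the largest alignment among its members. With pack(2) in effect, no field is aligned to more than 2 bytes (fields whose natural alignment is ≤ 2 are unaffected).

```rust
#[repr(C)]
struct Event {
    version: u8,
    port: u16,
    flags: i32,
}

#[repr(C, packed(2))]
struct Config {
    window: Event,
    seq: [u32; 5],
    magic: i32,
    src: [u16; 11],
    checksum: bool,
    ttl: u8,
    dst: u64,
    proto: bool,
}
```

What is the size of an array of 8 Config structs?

Event: version at 0 (size 1, align 1) → ends 1; pad 1 to align 2 for port; port at 2 (size 2, align 2) → ends 4; flags at 4 (size 4, align 4) → ends 8; total 8 bytes, alignment 4
window at 0 (size 8, align 2) → ends 8
seq at 8 (size 20, align 2) → ends 28
magic at 28 (size 4, align 2) → ends 32
src at 32 (size 22, align 2) → ends 54
checksum at 54 (size 1, align 1) → ends 55
ttl at 55 (size 1, align 1) → ends 56
dst at 56 (size 8, align 2) → ends 64
proto at 64 (size 1, align 1) → ends 65
tail pad 1 to reach multiple of 2
total 66 bytes, alignment 2
array of 8: 8 × 66 = 528

528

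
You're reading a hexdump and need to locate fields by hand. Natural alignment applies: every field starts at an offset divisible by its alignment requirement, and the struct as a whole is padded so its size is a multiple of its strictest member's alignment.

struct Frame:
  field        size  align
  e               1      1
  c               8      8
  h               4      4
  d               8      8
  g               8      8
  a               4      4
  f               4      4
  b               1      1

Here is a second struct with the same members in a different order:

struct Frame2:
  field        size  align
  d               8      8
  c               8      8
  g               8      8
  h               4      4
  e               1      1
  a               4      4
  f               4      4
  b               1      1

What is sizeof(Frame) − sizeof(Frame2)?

e at 0 (size 1, align 1) → ends 1
pad 7 to align 8 for c
c at 8 (size 8, align 8) → ends 16
h at 16 (size 4, align 4) → ends 20
pad 4 to align 8 for d
d at 24 (size 8, align 8) → ends 32
g at 32 (size 8, align 8) → ends 40
a at 40 (size 4, align 4) → ends 44
f at 44 (size 4, align 4) → ends 48
b at 48 (size 1, align 1) → ends 49
tail pad 7 to reach multiple of 8
total 56 bytes, alignment 8
— Frame2 —
d at 0 (size 8, align 8) → ends 8
c at 8 (size 8, align 8) → ends 16
g at 16 (size 8, align 8) → ends 24
h at 24 (size 4, align 4) → ends 28
e at 28 (size 1, align 1) → ends 29
pad 3 to align 4 for a
a at 32 (size 4, align 4) → ends 36
f at 36 (size 4, align 4) → ends 40
b at 40 (size 1, align 1) → ends 41
tail pad 7 to reach multiple of 8
total 48 bytes, alignment 8
56 − 48 = 8

8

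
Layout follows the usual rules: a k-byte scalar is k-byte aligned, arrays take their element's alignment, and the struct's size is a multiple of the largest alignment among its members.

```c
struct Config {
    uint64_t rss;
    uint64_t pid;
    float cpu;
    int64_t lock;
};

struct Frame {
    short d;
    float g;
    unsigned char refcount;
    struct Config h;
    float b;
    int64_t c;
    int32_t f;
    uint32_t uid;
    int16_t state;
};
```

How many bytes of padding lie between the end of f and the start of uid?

0

Config: @0: rss [8B, align 8] → 8; @8: pid [8B, align 8] → 16; @16: cpu [4B, align 4] → 20; +4 pad (align 8); @24: lock [8B, align 8] → 32; size 32, align 8
@0: d [2B, align 2] → 2
+2 pad (align 4)
@4: g [4B, align 4] → 8
@8: refcount [1B, align 1] → 9
+7 pad (align 8)
@16: h [32B, align 8] → 48
@48: b [4B, align 4] → 52
+4 pad (align 8)
@56: c [8B, align 8] → 64
@64: f [4B, align 4] → 68
@68: uid [4B, align 4] → 72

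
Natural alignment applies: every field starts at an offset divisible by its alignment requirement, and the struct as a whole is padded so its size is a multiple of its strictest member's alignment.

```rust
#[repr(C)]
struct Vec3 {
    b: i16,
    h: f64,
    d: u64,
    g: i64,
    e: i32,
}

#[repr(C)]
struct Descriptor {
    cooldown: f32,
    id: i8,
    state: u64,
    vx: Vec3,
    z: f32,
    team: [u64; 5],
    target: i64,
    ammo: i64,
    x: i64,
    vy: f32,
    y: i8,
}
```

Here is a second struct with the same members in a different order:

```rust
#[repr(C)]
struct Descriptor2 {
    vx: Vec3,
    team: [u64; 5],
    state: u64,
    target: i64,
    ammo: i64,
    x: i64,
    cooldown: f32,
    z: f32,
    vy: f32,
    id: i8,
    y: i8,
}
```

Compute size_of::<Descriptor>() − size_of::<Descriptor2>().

Vec3: b at 0 (size 2, align 2) → ends 2; pad 6 to align 8 for h; h at 8 (size 8, align 8) → ends 16; d at 16 (size 8, align 8) → ends 24; g at 24 (size 8, align 8) → ends 32; e at 32 (size 4, align 4) → ends 36; tail pad 4 to reach multiple of 8; total 40 bytes, alignment 8
cooldown at 0 (size 4, align 4) → ends 4
id at 4 (size 1, align 1) → ends 5
pad 3 to align 8 for state
state at 8 (size 8, align 8) → ends 16
vx at 16 (size 40, align 8) → ends 56
z at 56 (size 4, align 4) → ends 60
pad 4 to align 8 for team
team at 64 (size 40, align 8) → ends 104
target at 104 (size 8, align 8) → ends 112
ammo at 112 (size 8, align 8) → ends 120
x at 120 (size 8, align 8) → ends 128
vy at 128 (size 4, align 4) → ends 132
y at 132 (size 1, align 1) → ends 133
tail pad 3 to reach multiple of 8
total 136 bytes, alignment 8
— Descriptor2 —
vx at 0 (size 40, align 8) → ends 40
team at 40 (size 40, align 8) → ends 80
state at 80 (size 8, align 8) → ends 88
target at 88 (size 8, align 8) → ends 96
ammo at 96 (size 8, align 8) → ends 104
x at 104 (size 8, align 8) → ends 112
cooldown at 112 (size 4, align 4) → ends 116
z at 116 (size 4, align 4) → ends 120
vy at 120 (size 4, align 4) → ends 124
id at 124 (size 1, align 1) → ends 125
y at 125 (size 1, align 1) → ends 126
tail pad 2 to reach multiple of 8
total 128 bytes, alignment 8
136 − 128 = 8

8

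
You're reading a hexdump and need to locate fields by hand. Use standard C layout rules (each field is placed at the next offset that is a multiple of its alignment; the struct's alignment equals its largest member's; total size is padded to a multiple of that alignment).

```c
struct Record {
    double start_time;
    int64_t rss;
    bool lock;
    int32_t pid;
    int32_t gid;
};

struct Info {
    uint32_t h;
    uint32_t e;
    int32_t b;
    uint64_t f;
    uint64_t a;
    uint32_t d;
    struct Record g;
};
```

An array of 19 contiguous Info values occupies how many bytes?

1368

Record: 0..8  start_time  (8B, 8-aligned); 8..16  rss  (8B, 8-aligned); 16..17  lock  (1B, 1-aligned); 17..20  -- padding (3B); 20..24  pid  (4B, 4-aligned); 24..28  gid  (4B, 4-aligned); 28..32  -- tail padding (4B); sizeof = 32, alignof = 8
0..4  h  (4B, 4-aligned)
4..8  e  (4B, 4-aligned)
8..12  b  (4B, 4-aligned)
12..16  -- padding (4B)
16..24  f  (8B, 8-aligned)
24..32  a  (8B, 8-aligned)
32..36  d  (4B, 4-aligned)
36..40  -- padding (4B)
40..72  g  (32B, 8-aligned)
sizeof = 72, alignof = 8
array of 19: 19 × 72 = 1368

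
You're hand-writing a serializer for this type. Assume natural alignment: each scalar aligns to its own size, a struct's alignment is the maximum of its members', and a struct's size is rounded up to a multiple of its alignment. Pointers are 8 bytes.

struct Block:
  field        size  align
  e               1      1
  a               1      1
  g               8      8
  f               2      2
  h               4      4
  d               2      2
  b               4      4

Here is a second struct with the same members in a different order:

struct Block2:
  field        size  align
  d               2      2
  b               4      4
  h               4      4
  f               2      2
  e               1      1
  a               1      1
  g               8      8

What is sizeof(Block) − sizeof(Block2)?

8

0..1  e  (1B, 1-aligned)
1..2  a  (1B, 1-aligned)
2..8  -- padding (6B)
8..16  g  (8B, 8-aligned)
16..18  f  (2B, 2-aligned)
18..20  -- padding (2B)
20..24  h  (4B, 4-aligned)
24..26  d  (2B, 2-aligned)
26..28  -- padding (2B)
28..32  b  (4B, 4-aligned)
sizeof = 32, alignof = 8
— Block2 —
0..2  d  (2B, 2-aligned)
2..4  -- padding (2B)
4..8  b  (4B, 4-aligned)
8..12  h  (4B, 4-aligned)
12..14  f  (2B, 2-aligned)
14..15  e  (1B, 1-aligned)
15..16  a  (1B, 1-aligned)
16..24  g  (8B, 8-aligned)
sizeof = 24, alignof = 8
32 − 24 = 8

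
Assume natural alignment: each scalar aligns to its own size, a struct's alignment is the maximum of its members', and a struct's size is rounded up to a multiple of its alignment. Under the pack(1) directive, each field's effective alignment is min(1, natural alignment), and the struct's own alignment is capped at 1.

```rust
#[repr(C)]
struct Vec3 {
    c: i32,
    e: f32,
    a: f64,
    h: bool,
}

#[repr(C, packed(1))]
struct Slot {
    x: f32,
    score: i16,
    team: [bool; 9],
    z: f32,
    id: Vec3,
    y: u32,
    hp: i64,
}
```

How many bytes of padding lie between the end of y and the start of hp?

Vec3: @0: c [4B, align 4] → 4; @4: e [4B, align 4] → 8; @8: a [8B, align 8] → 16; @16: h [1B, align 1] → 17; +7 tail pad (align 8); size 24, align 8
@0: x [4B, align 1] → 4
@4: score [2B, align 1] → 6
@6: team [9B, align 1] → 15
@15: z [4B, align 1] → 19
@19: id [24B, align 1] → 43
@43: y [4B, align 1] → 47
@47: hp [8B, align 1] → 55

0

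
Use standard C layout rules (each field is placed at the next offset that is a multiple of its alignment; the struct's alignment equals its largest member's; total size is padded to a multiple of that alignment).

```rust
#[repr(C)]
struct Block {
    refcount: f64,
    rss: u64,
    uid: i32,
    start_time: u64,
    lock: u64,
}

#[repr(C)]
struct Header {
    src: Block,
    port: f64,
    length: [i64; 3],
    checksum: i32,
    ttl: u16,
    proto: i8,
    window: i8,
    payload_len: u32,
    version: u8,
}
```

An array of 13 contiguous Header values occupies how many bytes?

Block: 0..8  refcount  (8B, 8-aligned); 8..16  rss  (8B, 8-aligned); 16..20  uid  (4B, 4-aligned); 20..24  -- padding (4B); 24..32  start_time  (8B, 8-aligned); 32..40  lock  (8B, 8-aligned); sizeof = 40, alignof = 8
0..40  src  (40B, 8-aligned)
40..48  port  (8B, 8-aligned)
48..72  length  (24B, 8-aligned)
72..76  checksum  (4B, 4-aligned)
76..78  ttl  (2B, 2-aligned)
78..79  proto  (1B, 1-aligned)
79..80  window  (1B, 1-aligned)
80..84  payload_len  (4B, 4-aligned)
84..85  version  (1B, 1-aligned)
85..88  -- tail padding (3B)
sizeof = 88, alignof = 8
array of 13: 13 × 88 = 1144

1144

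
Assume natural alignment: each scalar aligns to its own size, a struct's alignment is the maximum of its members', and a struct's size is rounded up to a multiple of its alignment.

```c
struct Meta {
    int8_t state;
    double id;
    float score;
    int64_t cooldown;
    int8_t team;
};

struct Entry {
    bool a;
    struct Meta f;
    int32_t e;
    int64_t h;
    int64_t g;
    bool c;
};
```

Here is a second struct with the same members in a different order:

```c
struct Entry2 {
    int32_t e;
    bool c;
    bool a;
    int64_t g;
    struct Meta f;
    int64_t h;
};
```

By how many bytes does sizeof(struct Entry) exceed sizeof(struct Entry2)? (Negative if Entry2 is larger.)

Meta: 0..1  state  (1B, 1-aligned); 1..8  -- padding (7B); 8..16  id  (8B, 8-aligned); 16..20  score  (4B, 4-aligned); 20..24  -- padding (4B); 24..32  cooldown  (8B, 8-aligned); 32..33  team  (1B, 1-aligned); 33..40  -- tail padding (7B); sizeof = 40, alignof = 8
0..1  a  (1B, 1-aligned)
1..8  -- padding (7B)
8..48  f  (40B, 8-aligned)
48..52  e  (4B, 4-aligned)
52..56  -- padding (4B)
56..64  h  (8B, 8-aligned)
64..72  g  (8B, 8-aligned)
72..73  c  (1B, 1-aligned)
73..80  -- tail padding (7B)
sizeof = 80, alignof = 8
— Entry2 —
0..4  e  (4B, 4-aligned)
4..5  c  (1B, 1-aligned)
5..6  a  (1B, 1-aligned)
6..8  -- padding (2B)
8..16  g  (8B, 8-aligned)
16..56  f  (40B, 8-aligned)
56..64  h  (8B, 8-aligned)
sizeof = 64, alignof = 8
80 − 64 = 16

16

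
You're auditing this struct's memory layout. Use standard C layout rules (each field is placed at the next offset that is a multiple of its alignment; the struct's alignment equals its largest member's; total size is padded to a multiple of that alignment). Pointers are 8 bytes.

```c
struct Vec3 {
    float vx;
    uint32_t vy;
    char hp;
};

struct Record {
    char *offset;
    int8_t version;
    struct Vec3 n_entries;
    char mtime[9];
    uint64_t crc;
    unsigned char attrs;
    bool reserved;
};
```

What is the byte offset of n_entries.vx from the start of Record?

Vec3: @0: vx [4B, align 4] → 4; @4: vy [4B, align 4] → 8; @8: hp [1B, align 1] → 9; +3 tail pad (align 4); size 12, align 4
@0: offset [8B, align 8] → 8
@8: version [1B, align 1] → 9
+3 pad (align 4)
@12: n_entries [12B, align 4] → 24
within Vec3: vx at 0
12 + 0 = 12

12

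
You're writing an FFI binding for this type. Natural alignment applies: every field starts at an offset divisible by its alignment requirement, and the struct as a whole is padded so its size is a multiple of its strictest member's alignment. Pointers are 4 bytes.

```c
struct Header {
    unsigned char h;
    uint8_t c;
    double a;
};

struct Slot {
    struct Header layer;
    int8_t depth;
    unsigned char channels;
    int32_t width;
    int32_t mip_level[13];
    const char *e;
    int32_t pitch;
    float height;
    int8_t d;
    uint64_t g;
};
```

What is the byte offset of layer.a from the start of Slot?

8

Header: h at 0 (size 1, align 1) → ends 1; c at 1 (size 1, align 1) → ends 2; pad 6 to align 8 for a; a at 8 (size 8, align 8) → ends 16; total 16 bytes, alignment 8
layer at 0 (size 16, align 8) → ends 16
within Header: a at 8
0 + 8 = 8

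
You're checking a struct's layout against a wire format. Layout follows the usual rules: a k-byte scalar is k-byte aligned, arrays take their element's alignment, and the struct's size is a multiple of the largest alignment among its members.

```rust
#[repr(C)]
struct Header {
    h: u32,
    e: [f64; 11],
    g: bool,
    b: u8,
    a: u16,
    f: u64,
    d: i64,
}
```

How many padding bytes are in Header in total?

h at 0 (size 4, align 4) → ends 4
pad 4 to align 8 for e
e at 8 (size 88, align 8) → ends 96
g at 96 (size 1, align 1) → ends 97
b at 97 (size 1, align 1) → ends 98
a at 98 (size 2, align 2) → ends 100
pad 4 to align 8 for f
f at 104 (size 8, align 8) → ends 112
d at 112 (size 8, align 8) → ends 120
total 120 bytes, alignment 8
data bytes 112, size 120 → padding 8

8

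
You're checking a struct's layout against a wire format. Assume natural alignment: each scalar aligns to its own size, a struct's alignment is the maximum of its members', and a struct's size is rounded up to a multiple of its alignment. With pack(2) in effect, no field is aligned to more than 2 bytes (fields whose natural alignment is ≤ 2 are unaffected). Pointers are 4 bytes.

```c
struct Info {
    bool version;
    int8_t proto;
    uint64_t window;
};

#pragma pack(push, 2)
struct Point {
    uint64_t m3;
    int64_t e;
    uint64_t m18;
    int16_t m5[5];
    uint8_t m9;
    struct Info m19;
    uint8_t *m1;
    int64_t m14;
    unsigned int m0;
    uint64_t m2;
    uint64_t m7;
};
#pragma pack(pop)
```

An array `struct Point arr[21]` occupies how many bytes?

1764

Info: version at 0 (size 1, align 1) → ends 1; proto at 1 (size 1, align 1) → ends 2; pad 6 to align 8 for window; window at 8 (size 8, align 8) → ends 16; total 16 bytes, alignment 8
m3 at 0 (size 8, align 2) → ends 8
e at 8 (size 8, align 2) → ends 16
m18 at 16 (size 8, align 2) → ends 24
m5 at 24 (size 10, align 2) → ends 34
m9 at 34 (size 1, align 1) → ends 35
pad 1 to align 2 for m19
m19 at 36 (size 16, align 2) → ends 52
m1 at 52 (size 4, align 2) → ends 56
m14 at 56 (size 8, align 2) → ends 64
m0 at 64 (size 4, align 2) → ends 68
m2 at 68 (size 8, align 2) → ends 76
m7 at 76 (size 8, align 2) → ends 84
total 84 bytes, alignment 2
array of 21: 21 × 84 = 1764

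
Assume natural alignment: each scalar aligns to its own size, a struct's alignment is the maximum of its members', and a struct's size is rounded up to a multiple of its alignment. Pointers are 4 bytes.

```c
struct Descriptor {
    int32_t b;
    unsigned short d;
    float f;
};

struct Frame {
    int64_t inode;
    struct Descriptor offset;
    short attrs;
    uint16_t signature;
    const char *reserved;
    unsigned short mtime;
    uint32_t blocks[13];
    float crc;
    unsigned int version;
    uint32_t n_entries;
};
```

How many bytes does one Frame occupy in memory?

96

Descriptor: @0: b [4B, align 4] → 4; @4: d [2B, align 2] → 6; +2 pad (align 4); @8: f [4B, align 4] → 12; size 12, align 4
@0: inode [8B, align 8] → 8
@8: offset [12B, align 4] → 20
@20: attrs [2B, align 2] → 22
@22: signature [2B, align 2] → 24
@24: reserved [4B, align 4] → 28
@28: mtime [2B, align 2] → 30
+2 pad (align 4)
@32: blocks [52B, align 4] → 84
@84: crc [4B, align 4] → 88
@88: version [4B, align 4] → 92
@92: n_entries [4B, align 4] → 96
size 96, align 8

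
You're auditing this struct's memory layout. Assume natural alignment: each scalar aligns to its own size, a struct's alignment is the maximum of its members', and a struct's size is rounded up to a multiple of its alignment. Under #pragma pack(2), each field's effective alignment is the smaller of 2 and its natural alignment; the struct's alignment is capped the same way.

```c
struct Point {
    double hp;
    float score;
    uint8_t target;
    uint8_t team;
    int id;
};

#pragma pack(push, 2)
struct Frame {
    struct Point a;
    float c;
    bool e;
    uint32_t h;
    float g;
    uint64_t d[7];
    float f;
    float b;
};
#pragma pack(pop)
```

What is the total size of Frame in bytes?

Point: 0..8  hp  (8B, 8-aligned); 8..12  score  (4B, 4-aligned); 12..13  target  (1B, 1-aligned); 13..14  team  (1B, 1-aligned); 14..16  -- padding (2B); 16..20  id  (4B, 4-aligned); 20..24  -- tail padding (4B); sizeof = 24, alignof = 8
0..24  a  (24B, 2-aligned)
24..28  c  (4B, 2-aligned)
28..29  e  (1B, 1-aligned)
29..30  -- padding (1B)
30..34  h  (4B, 2-aligned)
34..38  g  (4B, 2-aligned)
38..94  d  (56B, 2-aligned)
94..98  f  (4B, 2-aligned)
98..102  b  (4B, 2-aligned)
sizeof = 102, alignof = 2

102 bytes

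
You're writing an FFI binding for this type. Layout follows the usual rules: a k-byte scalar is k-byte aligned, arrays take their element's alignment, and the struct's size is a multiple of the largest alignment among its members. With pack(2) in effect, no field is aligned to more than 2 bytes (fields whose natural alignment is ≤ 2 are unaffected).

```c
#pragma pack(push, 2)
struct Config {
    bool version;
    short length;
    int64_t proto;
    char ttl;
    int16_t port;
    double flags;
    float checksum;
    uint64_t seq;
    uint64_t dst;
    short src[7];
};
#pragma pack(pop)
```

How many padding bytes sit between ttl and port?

version at 0 (size 1, align 1) → ends 1
pad 1 to align 2 for length
length at 2 (size 2, align 2) → ends 4
proto at 4 (size 8, align 2) → ends 12
ttl at 12 (size 1, align 1) → ends 13
pad 1 to align 2 for port
port at 14 (size 2, align 2) → ends 16

1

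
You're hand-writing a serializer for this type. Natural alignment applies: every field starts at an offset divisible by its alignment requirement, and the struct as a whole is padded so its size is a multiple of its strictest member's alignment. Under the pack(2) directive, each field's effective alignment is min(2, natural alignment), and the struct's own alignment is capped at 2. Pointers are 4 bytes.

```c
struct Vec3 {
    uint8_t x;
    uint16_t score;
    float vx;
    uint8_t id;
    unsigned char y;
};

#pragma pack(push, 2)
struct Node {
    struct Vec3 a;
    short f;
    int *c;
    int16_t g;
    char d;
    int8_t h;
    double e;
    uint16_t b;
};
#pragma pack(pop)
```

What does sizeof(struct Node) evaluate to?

Vec3: @0: x [1B, align 1] → 1; +1 pad (align 2); @2: score [2B, align 2] → 4; @4: vx [4B, align 4] → 8; @8: id [1B, align 1] → 9; @9: y [1B, align 1] → 10; +2 tail pad (align 4); size 12, align 4
@0: a [12B, align 2] → 12
@12: f [2B, align 2] → 14
@14: c [4B, align 2] → 18
@18: g [2B, align 2] → 20
@20: d [1B, align 1] → 21
@21: h [1B, align 1] → 22
@22: e [8B, align 2] → 30
@30: b [2B, align 2] → 32
size 32, align 2

32 bytes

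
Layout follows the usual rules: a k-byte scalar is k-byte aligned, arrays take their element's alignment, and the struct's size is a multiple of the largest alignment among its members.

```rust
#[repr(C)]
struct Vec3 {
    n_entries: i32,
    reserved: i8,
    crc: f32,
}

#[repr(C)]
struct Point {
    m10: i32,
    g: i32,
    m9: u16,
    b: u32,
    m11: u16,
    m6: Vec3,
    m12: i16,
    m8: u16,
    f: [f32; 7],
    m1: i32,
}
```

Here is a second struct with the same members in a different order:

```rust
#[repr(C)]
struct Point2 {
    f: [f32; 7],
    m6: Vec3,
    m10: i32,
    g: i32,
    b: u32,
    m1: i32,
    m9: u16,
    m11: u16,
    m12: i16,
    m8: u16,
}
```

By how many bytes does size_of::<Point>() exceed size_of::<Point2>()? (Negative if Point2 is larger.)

Vec3: n_entries at 0 (size 4, align 4) → ends 4; reserved at 4 (size 1, align 1) → ends 5; pad 3 to align 4 for crc; crc at 8 (size 4, align 4) → ends 12; total 12 bytes, alignment 4
m10 at 0 (size 4, align 4) → ends 4
g at 4 (size 4, align 4) → ends 8
m9 at 8 (size 2, align 2) → ends 10
pad 2 to align 4 for b
b at 12 (size 4, align 4) → ends 16
m11 at 16 (size 2, align 2) → ends 18
pad 2 to align 4 for m6
m6 at 20 (size 12, align 4) → ends 32
m12 at 32 (size 2, align 2) → ends 34
m8 at 34 (size 2, align 2) → ends 36
f at 36 (size 28, align 4) → ends 64
m1 at 64 (size 4, align 4) → ends 68
total 68 bytes, alignment 4
— Point2 —
f at 0 (size 28, align 4) → ends 28
m6 at 28 (size 12, align 4) → ends 40
m10 at 40 (size 4, align 4) → ends 44
g at 44 (size 4, align 4) → ends 48
b at 48 (size 4, align 4) → ends 52
m1 at 52 (size 4, align 4) → ends 56
m9 at 56 (size 2, align 2) → ends 58
m11 at 58 (size 2, align 2) → ends 60
m12 at 60 (size 2, align 2) → ends 62
m8 at 62 (size 2, align 2) → ends 64
total 64 bytes, alignment 4
68 − 64 = 4

4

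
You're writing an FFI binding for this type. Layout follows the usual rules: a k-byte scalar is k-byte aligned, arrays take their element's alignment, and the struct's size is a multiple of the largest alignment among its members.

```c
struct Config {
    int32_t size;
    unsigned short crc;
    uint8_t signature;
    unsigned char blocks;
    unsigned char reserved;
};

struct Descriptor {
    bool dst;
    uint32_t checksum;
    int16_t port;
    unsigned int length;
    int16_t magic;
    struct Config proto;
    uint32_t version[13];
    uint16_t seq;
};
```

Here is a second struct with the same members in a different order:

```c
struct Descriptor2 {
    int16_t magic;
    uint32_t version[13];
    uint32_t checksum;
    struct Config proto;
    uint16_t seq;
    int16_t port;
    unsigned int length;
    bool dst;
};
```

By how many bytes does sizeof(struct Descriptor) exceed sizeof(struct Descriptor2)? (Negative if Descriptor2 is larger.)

Config: 0..4  size  (4B, 4-aligned); 4..6  crc  (2B, 2-aligned); 6..7  signature  (1B, 1-aligned); 7..8  blocks  (1B, 1-aligned); 8..9  reserved  (1B, 1-aligned); 9..12  -- tail padding (3B); sizeof = 12, alignof = 4
0..1  dst  (1B, 1-aligned)
1..4  -- padding (3B)
4..8  checksum  (4B, 4-aligned)
8..10  port  (2B, 2-aligned)
10..12  -- padding (2B)
12..16  length  (4B, 4-aligned)
16..18  magic  (2B, 2-aligned)
18..20  -- padding (2B)
20..32  proto  (12B, 4-aligned)
32..84  version  (52B, 4-aligned)
84..86  seq  (2B, 2-aligned)
86..88  -- tail padding (2B)
sizeof = 88, alignof = 4
— Descriptor2 —
0..2  magic  (2B, 2-aligned)
2..4  -- padding (2B)
4..56  version  (52B, 4-aligned)
56..60  checksum  (4B, 4-aligned)
60..72  proto  (12B, 4-aligned)
72..74  seq  (2B, 2-aligned)
74..76  port  (2B, 2-aligned)
76..80  length  (4B, 4-aligned)
80..81  dst  (1B, 1-aligned)
81..84  -- tail padding (3B)
sizeof = 84, alignof = 4
88 − 84 = 4

4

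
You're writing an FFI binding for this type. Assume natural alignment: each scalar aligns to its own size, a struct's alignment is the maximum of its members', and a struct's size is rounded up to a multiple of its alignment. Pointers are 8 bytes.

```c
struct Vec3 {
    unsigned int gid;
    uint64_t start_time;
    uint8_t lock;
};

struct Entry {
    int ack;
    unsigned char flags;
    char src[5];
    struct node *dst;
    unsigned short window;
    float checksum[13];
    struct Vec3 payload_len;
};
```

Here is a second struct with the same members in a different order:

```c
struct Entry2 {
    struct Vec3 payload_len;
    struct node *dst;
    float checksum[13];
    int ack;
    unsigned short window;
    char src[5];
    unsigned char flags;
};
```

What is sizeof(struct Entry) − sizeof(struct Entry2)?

8

Vec3: gid at 0 (size 4, align 4) → ends 4; pad 4 to align 8 for start_time; start_time at 8 (size 8, align 8) → ends 16; lock at 16 (size 1, align 1) → ends 17; tail pad 7 to reach multiple of 8; total 24 bytes, alignment 8
ack at 0 (size 4, align 4) → ends 4
flags at 4 (size 1, align 1) → ends 5
src at 5 (size 5, align 1) → ends 10
pad 6 to align 8 for dst
dst at 16 (size 8, align 8) → ends 24
window at 24 (size 2, align 2) → ends 26
pad 2 to align 4 for checksum
checksum at 28 (size 52, align 4) → ends 80
payload_len at 80 (size 24, align 8) → ends 104
total 104 bytes, alignment 8
— Entry2 —
payload_len at 0 (size 24, align 8) → ends 24
dst at 24 (size 8, align 8) → ends 32
checksum at 32 (size 52, align 4) → ends 84
ack at 84 (size 4, align 4) → ends 88
window at 88 (size 2, align 2) → ends 90
src at 90 (size 5, align 1) → ends 95
flags at 95 (size 1, align 1) → ends 96
total 96 bytes, alignment 8
104 − 96 = 8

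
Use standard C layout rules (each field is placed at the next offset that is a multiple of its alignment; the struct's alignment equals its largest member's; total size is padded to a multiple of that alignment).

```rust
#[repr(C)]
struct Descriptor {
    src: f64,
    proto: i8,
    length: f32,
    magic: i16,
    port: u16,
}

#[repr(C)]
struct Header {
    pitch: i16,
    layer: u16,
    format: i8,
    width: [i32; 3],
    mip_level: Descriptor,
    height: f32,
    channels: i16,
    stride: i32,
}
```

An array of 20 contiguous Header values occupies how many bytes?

1280

Descriptor: @0: src [8B, align 8] → 8; @8: proto [1B, align 1] → 9; +3 pad (align 4); @12: length [4B, align 4] → 16; @16: magic [2B, align 2] → 18; @18: port [2B, align 2] → 20; +4 tail pad (align 8); size 24, align 8
@0: pitch [2B, align 2] → 2
@2: layer [2B, align 2] → 4
@4: format [1B, align 1] → 5
+3 pad (align 4)
@8: width [12B, align 4] → 20
+4 pad (align 8)
@24: mip_level [24B, align 8] → 48
@48: height [4B, align 4] → 52
@52: channels [2B, align 2] → 54
+2 pad (align 4)
@56: stride [4B, align 4] → 60
+4 tail pad (align 8)
size 64, align 8
array of 20: 20 × 64 = 1280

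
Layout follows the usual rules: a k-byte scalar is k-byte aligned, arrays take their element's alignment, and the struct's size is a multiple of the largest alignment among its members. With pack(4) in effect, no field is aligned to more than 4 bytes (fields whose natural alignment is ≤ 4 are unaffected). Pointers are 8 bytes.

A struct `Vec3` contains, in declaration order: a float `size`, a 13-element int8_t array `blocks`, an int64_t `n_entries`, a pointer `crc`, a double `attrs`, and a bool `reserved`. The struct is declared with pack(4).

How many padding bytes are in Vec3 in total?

6

0..4  size  (4B, 4-aligned)
4..17  blocks  (13B, 1-aligned)
17..20  -- padding (3B)
20..28  n_entries  (8B, 4-aligned)
28..36  crc  (8B, 4-aligned)
36..44  attrs  (8B, 4-aligned)
44..45  reserved  (1B, 1-aligned)
45..48  -- tail padding (3B)
sizeof = 48, alignof = 4
data bytes 42, size 48 → padding 6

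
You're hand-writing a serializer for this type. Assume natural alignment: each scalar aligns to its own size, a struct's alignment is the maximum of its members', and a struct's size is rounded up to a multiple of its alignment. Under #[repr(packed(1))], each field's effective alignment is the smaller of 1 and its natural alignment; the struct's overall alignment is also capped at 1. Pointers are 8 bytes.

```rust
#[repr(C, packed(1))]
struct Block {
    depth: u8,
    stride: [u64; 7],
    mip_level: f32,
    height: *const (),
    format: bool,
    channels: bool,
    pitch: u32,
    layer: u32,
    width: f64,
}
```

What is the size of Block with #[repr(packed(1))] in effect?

87

0..1  depth  (1B, 1-aligned)
1..57  stride  (56B, 1-aligned)
57..61  mip_level  (4B, 1-aligned)
61..69  height  (8B, 1-aligned)
69..70  format  (1B, 1-aligned)
70..71  channels  (1B, 1-aligned)
71..75  pitch  (4B, 1-aligned)
75..79  layer  (4B, 1-aligned)
79..87  width  (8B, 1-aligned)
sizeof = 87, alignof = 1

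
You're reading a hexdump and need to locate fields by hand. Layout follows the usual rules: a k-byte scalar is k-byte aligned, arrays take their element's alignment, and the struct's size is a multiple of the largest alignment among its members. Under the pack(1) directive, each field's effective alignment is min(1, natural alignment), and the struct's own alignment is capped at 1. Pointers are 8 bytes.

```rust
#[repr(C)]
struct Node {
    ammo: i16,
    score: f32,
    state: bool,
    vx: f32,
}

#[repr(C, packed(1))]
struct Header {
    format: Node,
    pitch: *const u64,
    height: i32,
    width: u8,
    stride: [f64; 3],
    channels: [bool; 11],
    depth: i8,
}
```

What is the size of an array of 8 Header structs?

Node: @0: ammo [2B, align 2] → 2; +2 pad (align 4); @4: score [4B, align 4] → 8; @8: state [1B, align 1] → 9; +3 pad (align 4); @12: vx [4B, align 4] → 16; size 16, align 4
@0: format [16B, align 1] → 16
@16: pitch [8B, align 1] → 24
@24: height [4B, align 1] → 28
@28: width [1B, align 1] → 29
@29: stride [24B, align 1] → 53
@53: channels [11B, align 1] → 64
@64: depth [1B, align 1] → 65
size 65, align 1
array of 8: 8 × 65 = 520

520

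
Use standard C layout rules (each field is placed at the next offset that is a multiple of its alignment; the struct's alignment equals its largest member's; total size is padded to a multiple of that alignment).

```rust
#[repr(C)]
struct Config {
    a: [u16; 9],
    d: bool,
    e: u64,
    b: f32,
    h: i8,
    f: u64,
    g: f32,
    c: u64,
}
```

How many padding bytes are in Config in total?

12

0..18  a  (18B, 2-aligned)
18..19  d  (1B, 1-aligned)
19..24  -- padding (5B)
24..32  e  (8B, 8-aligned)
32..36  b  (4B, 4-aligned)
36..37  h  (1B, 1-aligned)
37..40  -- padding (3B)
40..48  f  (8B, 8-aligned)
48..52  g  (4B, 4-aligned)
52..56  -- padding (4B)
56..64  c  (8B, 8-aligned)
sizeof = 64, alignof = 8
data bytes 52, size 64 → padding 12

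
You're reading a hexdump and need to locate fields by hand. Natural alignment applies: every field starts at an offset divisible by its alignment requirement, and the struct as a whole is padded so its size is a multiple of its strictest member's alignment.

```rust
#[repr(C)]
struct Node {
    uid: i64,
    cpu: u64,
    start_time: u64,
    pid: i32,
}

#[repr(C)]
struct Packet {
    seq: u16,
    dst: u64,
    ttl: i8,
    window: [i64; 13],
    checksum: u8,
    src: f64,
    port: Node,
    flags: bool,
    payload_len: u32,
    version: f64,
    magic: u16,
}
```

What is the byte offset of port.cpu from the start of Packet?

152

Node: uid at 0 (size 8, align 8) → ends 8; cpu at 8 (size 8, align 8) → ends 16; start_time at 16 (size 8, align 8) → ends 24; pid at 24 (size 4, align 4) → ends 28; tail pad 4 to reach multiple of 8; total 32 bytes, alignment 8
seq at 0 (size 2, align 2) → ends 2
pad 6 to align 8 for dst
dst at 8 (size 8, align 8) → ends 16
ttl at 16 (size 1, align 1) → ends 17
pad 7 to align 8 for window
window at 24 (size 104, align 8) → ends 128
checksum at 128 (size 1, align 1) → ends 129
pad 7 to align 8 for src
src at 136 (size 8, align 8) → ends 144
port at 144 (size 32, align 8) → ends 176
within Node: cpu at 8
144 + 8 = 152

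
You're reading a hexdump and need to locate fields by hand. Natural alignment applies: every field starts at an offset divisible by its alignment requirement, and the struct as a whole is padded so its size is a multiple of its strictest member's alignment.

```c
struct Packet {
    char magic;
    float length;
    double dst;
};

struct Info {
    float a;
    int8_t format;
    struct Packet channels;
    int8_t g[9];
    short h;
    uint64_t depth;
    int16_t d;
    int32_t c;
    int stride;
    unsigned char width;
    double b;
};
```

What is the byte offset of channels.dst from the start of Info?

Packet: @0: magic [1B, align 1] → 1; +3 pad (align 4); @4: length [4B, align 4] → 8; @8: dst [8B, align 8] → 16; size 16, align 8
@0: a [4B, align 4] → 4
@4: format [1B, align 1] → 5
+3 pad (align 8)
@8: channels [16B, align 8] → 24
within Packet: dst at 8
8 + 8 = 16

16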